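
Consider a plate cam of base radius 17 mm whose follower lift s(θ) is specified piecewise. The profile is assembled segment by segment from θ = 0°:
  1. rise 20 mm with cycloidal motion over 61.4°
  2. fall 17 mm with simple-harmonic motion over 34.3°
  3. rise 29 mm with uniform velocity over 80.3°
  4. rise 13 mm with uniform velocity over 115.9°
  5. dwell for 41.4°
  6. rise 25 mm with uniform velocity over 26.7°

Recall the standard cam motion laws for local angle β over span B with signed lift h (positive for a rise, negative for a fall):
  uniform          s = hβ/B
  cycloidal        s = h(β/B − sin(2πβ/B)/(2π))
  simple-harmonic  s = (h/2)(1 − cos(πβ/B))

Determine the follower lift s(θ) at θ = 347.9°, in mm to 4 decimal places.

seg 1 [0°–61.4°] cycloidal, h=20: full span → s += 20 → s = 20.0000
seg 2 [61.4°–95.7°] simple-harmonic, h=-17: full span → s += -17 → s = 3.0000
seg 3 [95.7°–176°] uniform, h=29: full span → s += 29 → s = 32.0000
seg 4 [176°–291.9°] uniform, h=13: full span → s += 13 → s = 45.0000
seg 5 [291.9°–333.3°] dwell: s stays 45.0000
seg 6 [333.3°–360°] uniform, h=25: θ=347.9° here. β=14.6, B=26.7. 25·14.6/26.7 = 13.6704 → s = 58.6704

58.6704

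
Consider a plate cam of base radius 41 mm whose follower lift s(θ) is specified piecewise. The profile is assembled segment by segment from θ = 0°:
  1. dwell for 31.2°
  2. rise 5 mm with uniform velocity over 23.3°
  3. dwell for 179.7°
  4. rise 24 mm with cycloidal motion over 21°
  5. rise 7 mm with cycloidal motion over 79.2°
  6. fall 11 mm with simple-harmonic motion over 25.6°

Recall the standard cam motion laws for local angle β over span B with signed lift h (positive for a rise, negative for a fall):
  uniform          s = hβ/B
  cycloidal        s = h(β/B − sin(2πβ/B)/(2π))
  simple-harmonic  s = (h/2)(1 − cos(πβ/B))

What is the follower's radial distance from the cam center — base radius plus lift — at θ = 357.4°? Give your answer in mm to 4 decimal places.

seg 1 [0°–31.2°] dwell: s stays 0.0000
seg 2 [31.2°–54.5°] uniform, h=5: full span → s += 5 → s = 5.0000
seg 3 [54.5°–234.2°] dwell: s stays 5.0000
seg 4 [234.2°–255.2°] cycloidal, h=24: full span → s += 24 → s = 29.0000
seg 5 [255.2°–334.4°] cycloidal, h=7: full span → s += 7 → s = 36.0000
seg 6 [334.4°–360°] simple-harmonic, h=-11: θ=357.4° here. β=23, B=25.6. -11/2·(1 − cos(π·0.8984)) = -10.7224 → s = 25.2776
radial distance = base radius + s = 41 + 25.2776 = 66.2776

66.2776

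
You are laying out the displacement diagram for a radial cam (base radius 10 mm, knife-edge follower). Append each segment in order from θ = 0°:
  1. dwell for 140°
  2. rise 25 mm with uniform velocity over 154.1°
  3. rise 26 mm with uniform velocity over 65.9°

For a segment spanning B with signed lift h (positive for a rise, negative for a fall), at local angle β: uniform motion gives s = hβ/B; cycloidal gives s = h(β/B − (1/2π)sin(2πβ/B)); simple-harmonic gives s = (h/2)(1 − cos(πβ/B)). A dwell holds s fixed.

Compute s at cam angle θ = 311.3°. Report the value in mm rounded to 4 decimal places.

seg 1 [0°–140°] dwell: s stays 0.0000
seg 2 [140°–294.1°] uniform, h=25: full span → s += 25 → s = 25.0000
seg 3 [294.1°–360°] uniform, h=26: θ=311.3° here. β=17.2, B=65.9. 26·17.2/65.9 = 6.7860 → s = 31.7860

31.7860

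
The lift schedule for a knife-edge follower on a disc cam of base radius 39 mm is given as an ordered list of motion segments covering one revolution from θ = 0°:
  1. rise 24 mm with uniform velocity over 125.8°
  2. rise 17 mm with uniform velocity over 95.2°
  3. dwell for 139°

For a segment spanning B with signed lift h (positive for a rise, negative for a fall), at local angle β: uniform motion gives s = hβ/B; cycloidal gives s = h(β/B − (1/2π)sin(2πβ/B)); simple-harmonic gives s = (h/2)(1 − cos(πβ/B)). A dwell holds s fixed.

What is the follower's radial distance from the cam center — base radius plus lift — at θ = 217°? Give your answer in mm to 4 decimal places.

seg 1 [0°–125.8°] uniform, h=24: full span → s += 24 → s = 24.0000
seg 2 [125.8°–221°] uniform, h=17: θ=217° here. β=91.2, B=95.2. 17·91.2/95.2 = 16.2857 → s = 40.2857
radial distance = base radius + s = 39 + 40.2857 = 79.2857

79.2857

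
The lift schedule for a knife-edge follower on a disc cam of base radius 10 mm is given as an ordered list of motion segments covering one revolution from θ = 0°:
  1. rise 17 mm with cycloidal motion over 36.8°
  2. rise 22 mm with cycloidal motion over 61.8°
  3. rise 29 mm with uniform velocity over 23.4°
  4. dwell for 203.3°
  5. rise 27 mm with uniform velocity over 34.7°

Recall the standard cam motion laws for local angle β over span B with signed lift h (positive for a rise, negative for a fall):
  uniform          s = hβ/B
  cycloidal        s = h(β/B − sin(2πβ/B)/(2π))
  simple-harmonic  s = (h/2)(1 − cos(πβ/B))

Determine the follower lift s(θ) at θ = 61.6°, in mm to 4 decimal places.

seg 1 [0°–36.8°] cycloidal, h=17: full span → s += 17 → s = 17.0000
seg 2 [36.8°–98.6°] cycloidal, h=22: θ=61.6° here. β=24.8, B=61.8. 22·(0.4013 − sin(2π·0.4013)/(2π)) = 6.7935 → s = 23.7935

23.7935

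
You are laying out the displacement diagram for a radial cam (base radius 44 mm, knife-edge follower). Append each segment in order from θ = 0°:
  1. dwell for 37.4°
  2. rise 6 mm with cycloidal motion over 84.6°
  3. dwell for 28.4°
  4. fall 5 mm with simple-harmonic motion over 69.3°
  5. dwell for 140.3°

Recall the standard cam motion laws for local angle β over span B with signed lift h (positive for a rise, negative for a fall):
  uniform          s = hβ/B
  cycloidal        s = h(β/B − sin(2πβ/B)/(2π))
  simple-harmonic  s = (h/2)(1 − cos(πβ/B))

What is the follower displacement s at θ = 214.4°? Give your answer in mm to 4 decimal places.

seg 1 [0°–37.4°] dwell: s stays 0.0000
seg 2 [37.4°–122°] cycloidal, h=6: full span → s += 6 → s = 6.0000
seg 3 [122°–150.4°] dwell: s stays 6.0000
seg 4 [150.4°–219.7°] simple-harmonic, h=-5: θ=214.4° here. β=64, B=69.3. -5/2·(1 − cos(π·0.9235)) = -4.9282 → s = 1.0718

1.0718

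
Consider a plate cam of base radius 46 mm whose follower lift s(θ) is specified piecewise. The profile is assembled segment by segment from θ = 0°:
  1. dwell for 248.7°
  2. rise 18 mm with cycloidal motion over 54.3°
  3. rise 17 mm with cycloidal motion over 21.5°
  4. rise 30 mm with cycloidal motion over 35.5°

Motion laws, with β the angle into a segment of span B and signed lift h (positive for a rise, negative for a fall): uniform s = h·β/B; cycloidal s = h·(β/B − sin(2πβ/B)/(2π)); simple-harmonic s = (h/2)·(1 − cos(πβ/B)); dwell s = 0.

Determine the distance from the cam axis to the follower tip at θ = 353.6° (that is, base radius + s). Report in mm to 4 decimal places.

seg 1 [0°–248.7°] dwell: s stays 0.0000
seg 2 [248.7°–303°] cycloidal, h=18: full span → s += 18 → s = 18.0000
seg 3 [303°–324.5°] cycloidal, h=17: full span → s += 17 → s = 35.0000
seg 4 [324.5°–360°] cycloidal, h=30: θ=353.6° here. β=29.1, B=35.5. 30·(0.8197 − sin(2π·0.8197)/(2π)) = 28.9154 → s = 63.9154
radial distance = base radius + s = 46 + 63.9154 = 109.9154

109.9154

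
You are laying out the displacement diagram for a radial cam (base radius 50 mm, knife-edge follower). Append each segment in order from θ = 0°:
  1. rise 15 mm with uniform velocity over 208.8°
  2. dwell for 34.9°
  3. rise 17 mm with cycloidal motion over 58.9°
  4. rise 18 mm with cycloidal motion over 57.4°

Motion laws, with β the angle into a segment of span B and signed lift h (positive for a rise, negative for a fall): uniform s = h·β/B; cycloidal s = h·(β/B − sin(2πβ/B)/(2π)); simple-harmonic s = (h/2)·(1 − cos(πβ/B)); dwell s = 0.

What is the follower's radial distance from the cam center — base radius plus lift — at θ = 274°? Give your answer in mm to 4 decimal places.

seg 1 [0°–208.8°] uniform, h=15: full span → s += 15 → s = 15.0000
seg 2 [208.8°–243.7°] dwell: s stays 15.0000
seg 3 [243.7°–302.6°] cycloidal, h=17: θ=274° here. β=30.3, B=58.9. 17·(0.5144 − sin(2π·0.5144)/(2π)) = 8.9903 → s = 23.9903
radial distance = base radius + s = 50 + 23.9903 = 73.9903

73.9903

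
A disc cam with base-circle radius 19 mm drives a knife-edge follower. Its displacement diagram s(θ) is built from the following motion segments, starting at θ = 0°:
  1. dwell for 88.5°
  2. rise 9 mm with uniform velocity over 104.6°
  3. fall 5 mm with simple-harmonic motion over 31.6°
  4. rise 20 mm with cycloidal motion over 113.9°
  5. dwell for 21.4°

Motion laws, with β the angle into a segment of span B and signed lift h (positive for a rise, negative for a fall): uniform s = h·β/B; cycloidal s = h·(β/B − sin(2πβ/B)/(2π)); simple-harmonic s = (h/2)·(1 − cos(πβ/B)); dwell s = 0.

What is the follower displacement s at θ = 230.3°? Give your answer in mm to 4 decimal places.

seg 1 [0°–88.5°] dwell: s stays 0.0000
seg 2 [88.5°–193.1°] uniform, h=9: full span → s += 9 → s = 9.0000
seg 3 [193.1°–224.7°] simple-harmonic, h=-5: full span → s += -5 → s = 4.0000
seg 4 [224.7°–338.6°] cycloidal, h=20: θ=230.3° here. β=5.6, B=113.9. 20·(0.0492 − sin(2π·0.0492)/(2π)) = 0.0156 → s = 4.0156

4.0156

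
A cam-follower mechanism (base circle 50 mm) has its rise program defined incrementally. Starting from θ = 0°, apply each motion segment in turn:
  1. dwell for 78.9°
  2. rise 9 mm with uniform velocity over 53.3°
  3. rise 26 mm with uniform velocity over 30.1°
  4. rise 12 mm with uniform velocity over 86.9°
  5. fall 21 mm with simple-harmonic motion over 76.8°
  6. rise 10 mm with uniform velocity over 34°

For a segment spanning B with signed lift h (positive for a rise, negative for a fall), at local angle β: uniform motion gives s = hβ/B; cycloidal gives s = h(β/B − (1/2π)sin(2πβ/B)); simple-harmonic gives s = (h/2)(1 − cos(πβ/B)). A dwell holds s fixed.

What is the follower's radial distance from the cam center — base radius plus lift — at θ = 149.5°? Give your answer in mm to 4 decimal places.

seg 1 [0°–78.9°] dwell: s stays 0.0000
seg 2 [78.9°–132.2°] uniform, h=9: full span → s += 9 → s = 9.0000
seg 3 [132.2°–162.3°] uniform, h=26: θ=149.5° here. β=17.3, B=30.1. 26·17.3/30.1 = 14.9435 → s = 23.9435
radial distance = base radius + s = 50 + 23.9435 = 73.9435

73.9435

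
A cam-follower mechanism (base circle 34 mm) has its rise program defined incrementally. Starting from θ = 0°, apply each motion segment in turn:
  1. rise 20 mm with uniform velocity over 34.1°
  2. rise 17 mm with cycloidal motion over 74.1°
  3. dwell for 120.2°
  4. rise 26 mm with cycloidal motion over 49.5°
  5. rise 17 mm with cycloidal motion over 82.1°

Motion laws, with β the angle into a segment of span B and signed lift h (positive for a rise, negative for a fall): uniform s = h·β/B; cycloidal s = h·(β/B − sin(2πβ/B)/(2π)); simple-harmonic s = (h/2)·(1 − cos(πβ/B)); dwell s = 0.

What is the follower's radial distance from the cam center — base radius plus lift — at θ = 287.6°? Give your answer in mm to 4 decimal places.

seg 1 [0°–34.1°] uniform, h=20: full span → s += 20 → s = 20.0000
seg 2 [34.1°–108.2°] cycloidal, h=17: full span → s += 17 → s = 37.0000
seg 3 [108.2°–228.4°] dwell: s stays 37.0000
seg 4 [228.4°–277.9°] cycloidal, h=26: full span → s += 26 → s = 63.0000
seg 5 [277.9°–360°] cycloidal, h=17: θ=287.6° here. β=9.7, B=82.1. 17·(0.1181 − sin(2π·0.1181)/(2π)) = 0.1795 → s = 63.1795
radial distance = base radius + s = 34 + 63.1795 = 97.1795

97.1795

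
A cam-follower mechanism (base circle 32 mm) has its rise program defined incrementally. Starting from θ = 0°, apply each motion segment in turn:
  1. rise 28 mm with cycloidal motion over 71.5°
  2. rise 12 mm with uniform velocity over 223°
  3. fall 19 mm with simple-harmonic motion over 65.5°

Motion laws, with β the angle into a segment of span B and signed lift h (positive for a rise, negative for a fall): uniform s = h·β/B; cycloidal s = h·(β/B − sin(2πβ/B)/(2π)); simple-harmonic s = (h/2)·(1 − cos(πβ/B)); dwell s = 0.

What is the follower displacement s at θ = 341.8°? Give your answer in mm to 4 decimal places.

seg 1 [0°–71.5°] cycloidal, h=28: full span → s += 28 → s = 28.0000
seg 2 [71.5°–294.5°] uniform, h=12: full span → s += 12 → s = 40.0000
seg 3 [294.5°–360°] simple-harmonic, h=-19: θ=341.8° here. β=47.3, B=65.5. -19/2·(1 − cos(π·0.7221)) = -15.6045 → s = 24.3955

24.3955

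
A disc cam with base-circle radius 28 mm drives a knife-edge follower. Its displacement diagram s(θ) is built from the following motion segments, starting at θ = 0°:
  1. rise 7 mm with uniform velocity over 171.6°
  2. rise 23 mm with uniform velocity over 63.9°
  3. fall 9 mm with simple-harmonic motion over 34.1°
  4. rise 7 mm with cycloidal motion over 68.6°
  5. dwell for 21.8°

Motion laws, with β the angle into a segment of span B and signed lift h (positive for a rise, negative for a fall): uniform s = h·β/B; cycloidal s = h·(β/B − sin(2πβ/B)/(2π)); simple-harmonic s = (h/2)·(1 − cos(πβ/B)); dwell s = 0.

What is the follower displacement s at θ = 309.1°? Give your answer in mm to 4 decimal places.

seg 1 [0°–171.6°] uniform, h=7: full span → s += 7 → s = 7.0000
seg 2 [171.6°–235.5°] uniform, h=23: full span → s += 23 → s = 30.0000
seg 3 [235.5°–269.6°] simple-harmonic, h=-9: full span → s += -9 → s = 21.0000
seg 4 [269.6°–338.2°] cycloidal, h=7: θ=309.1° here. β=39.5, B=68.6. 7·(0.5758 − sin(2π·0.5758)/(2π)) = 4.5414 → s = 25.5414

25.5414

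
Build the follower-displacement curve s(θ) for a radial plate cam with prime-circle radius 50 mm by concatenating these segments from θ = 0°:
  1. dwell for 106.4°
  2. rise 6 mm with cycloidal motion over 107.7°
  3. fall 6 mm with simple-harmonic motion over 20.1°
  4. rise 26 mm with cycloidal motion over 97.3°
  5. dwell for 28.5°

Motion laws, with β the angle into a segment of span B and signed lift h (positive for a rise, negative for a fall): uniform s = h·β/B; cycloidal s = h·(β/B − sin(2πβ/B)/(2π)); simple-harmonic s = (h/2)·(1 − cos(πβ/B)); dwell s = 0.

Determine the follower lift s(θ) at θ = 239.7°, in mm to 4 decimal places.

seg 1 [0°–106.4°] dwell: s stays 0.0000
seg 2 [106.4°–214.1°] cycloidal, h=6: full span → s += 6 → s = 6.0000
seg 3 [214.1°–234.2°] simple-harmonic, h=-6: full span → s += -6 → s = 0.0000
seg 4 [234.2°–331.5°] cycloidal, h=26: θ=239.7° here. β=5.5, B=97.3. 26·(0.0565 − sin(2π·0.0565)/(2π)) = 0.0307 → s = 0.0307

0.0307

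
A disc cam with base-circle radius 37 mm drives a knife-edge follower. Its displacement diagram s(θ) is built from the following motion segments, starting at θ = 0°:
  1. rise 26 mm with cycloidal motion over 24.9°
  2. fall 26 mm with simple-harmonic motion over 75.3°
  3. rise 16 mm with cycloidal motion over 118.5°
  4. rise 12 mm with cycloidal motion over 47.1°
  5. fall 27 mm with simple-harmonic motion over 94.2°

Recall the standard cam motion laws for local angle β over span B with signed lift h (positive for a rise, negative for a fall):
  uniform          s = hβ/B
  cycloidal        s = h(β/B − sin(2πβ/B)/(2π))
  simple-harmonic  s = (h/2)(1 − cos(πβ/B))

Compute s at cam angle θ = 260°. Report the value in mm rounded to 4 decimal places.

seg 1 [0°–24.9°] cycloidal, h=26: full span → s += 26 → s = 26.0000
seg 2 [24.9°–100.2°] simple-harmonic, h=-26: full span → s += -26 → s = 0.0000
seg 3 [100.2°–218.7°] cycloidal, h=16: full span → s += 16 → s = 16.0000
seg 4 [218.7°–265.8°] cycloidal, h=12: θ=260° here. β=41.3, B=47.1. 12·(0.8769 − sin(2π·0.8769)/(2π)) = 11.8569 → s = 27.8569

27.8569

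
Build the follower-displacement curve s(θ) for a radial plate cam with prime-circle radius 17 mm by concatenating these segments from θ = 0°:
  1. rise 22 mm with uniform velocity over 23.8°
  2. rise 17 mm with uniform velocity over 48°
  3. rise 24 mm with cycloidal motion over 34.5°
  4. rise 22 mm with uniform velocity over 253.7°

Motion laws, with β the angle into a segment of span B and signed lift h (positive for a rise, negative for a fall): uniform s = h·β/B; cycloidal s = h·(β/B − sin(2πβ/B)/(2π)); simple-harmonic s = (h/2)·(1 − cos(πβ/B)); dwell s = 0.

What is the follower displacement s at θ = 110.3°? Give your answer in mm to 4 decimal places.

seg 1 [0°–23.8°] uniform, h=22: full span → s += 22 → s = 22.0000
seg 2 [23.8°–71.8°] uniform, h=17: full span → s += 17 → s = 39.0000
seg 3 [71.8°–106.3°] cycloidal, h=24: full span → s += 24 → s = 63.0000
seg 4 [106.3°–360°] uniform, h=22: θ=110.3° here. β=4, B=253.7. 22·4/253.7 = 0.3469 → s = 63.3469

63.3469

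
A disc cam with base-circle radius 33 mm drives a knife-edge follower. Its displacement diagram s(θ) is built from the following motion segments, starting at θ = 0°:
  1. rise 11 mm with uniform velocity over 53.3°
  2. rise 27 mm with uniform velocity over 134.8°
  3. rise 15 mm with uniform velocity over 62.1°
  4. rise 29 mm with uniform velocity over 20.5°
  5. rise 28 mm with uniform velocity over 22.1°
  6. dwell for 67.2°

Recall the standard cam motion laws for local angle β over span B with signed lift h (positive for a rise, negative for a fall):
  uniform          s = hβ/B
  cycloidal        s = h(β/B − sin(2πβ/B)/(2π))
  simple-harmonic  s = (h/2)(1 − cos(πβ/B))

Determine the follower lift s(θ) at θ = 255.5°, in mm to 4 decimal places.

seg 1 [0°–53.3°] uniform, h=11: full span → s += 11 → s = 11.0000
seg 2 [53.3°–188.1°] uniform, h=27: full span → s += 27 → s = 38.0000
seg 3 [188.1°–250.2°] uniform, h=15: full span → s += 15 → s = 53.0000
seg 4 [250.2°–270.7°] uniform, h=29: θ=255.5° here. β=5.3, B=20.5. 29·5.3/20.5 = 7.4976 → s = 60.4976

60.4976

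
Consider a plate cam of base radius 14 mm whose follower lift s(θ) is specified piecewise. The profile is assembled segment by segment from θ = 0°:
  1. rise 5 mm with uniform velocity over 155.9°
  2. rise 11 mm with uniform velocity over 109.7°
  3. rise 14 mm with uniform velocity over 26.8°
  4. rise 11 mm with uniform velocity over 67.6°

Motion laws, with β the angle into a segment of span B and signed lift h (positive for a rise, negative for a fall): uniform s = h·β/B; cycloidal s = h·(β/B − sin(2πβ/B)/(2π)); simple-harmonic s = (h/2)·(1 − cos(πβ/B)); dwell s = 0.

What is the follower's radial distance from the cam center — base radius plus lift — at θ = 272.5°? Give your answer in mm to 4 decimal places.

seg 1 [0°–155.9°] uniform, h=5: full span → s += 5 → s = 5.0000
seg 2 [155.9°–265.6°] uniform, h=11: full span → s += 11 → s = 16.0000
seg 3 [265.6°–292.4°] uniform, h=14: θ=272.5° here. β=6.9, B=26.8. 14·6.9/26.8 = 3.6045 → s = 19.6045
radial distance = base radius + s = 14 + 19.6045 = 33.6045

33.6045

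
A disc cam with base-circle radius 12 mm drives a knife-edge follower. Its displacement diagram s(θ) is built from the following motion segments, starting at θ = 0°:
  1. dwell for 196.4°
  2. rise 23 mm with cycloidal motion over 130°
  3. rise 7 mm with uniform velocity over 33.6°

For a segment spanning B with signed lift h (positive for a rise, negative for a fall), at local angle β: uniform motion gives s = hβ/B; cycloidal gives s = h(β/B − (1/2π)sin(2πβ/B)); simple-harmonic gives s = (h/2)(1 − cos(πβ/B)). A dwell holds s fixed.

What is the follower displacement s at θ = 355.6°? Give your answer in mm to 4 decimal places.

seg 1 [0°–196.4°] dwell: s stays 0.0000
seg 2 [196.4°–326.4°] cycloidal, h=23: full span → s += 23 → s = 23.0000
seg 3 [326.4°–360°] uniform, h=7: θ=355.6° here. β=29.2, B=33.6. 7·29.2/33.6 = 6.0833 → s = 29.0833

29.0833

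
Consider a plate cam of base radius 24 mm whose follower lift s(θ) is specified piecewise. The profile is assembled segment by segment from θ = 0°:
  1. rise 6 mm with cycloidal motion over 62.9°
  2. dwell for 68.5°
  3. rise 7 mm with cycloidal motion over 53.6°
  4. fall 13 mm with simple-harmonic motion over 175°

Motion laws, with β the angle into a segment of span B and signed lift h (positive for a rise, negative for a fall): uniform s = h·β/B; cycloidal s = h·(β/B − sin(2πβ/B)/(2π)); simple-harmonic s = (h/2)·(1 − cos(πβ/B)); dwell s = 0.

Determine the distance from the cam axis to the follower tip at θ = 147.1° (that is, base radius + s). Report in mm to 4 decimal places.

seg 1 [0°–62.9°] cycloidal, h=6: full span → s += 6 → s = 6.0000
seg 2 [62.9°–131.4°] dwell: s stays 6.0000
seg 3 [131.4°–185°] cycloidal, h=7: θ=147.1° here. β=15.7, B=53.6. 7·(0.2929 − sin(2π·0.2929)/(2π)) = 0.9765 → s = 6.9765
radial distance = base radius + s = 24 + 6.9765 = 30.9765

30.9765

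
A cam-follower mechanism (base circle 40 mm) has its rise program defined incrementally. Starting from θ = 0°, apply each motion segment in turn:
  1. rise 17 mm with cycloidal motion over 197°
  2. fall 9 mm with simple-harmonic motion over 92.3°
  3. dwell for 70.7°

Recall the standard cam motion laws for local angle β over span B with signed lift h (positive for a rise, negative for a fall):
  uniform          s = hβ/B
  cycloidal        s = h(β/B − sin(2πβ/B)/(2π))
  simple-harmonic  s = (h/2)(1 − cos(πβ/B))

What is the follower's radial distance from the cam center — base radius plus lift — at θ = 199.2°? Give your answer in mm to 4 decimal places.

seg 1 [0°–197°] cycloidal, h=17: full span → s += 17 → s = 17.0000
seg 2 [197°–289.3°] simple-harmonic, h=-9: θ=199.2° here. β=2.2, B=92.3. -9/2·(1 − cos(π·0.0238)) = -0.0126 → s = 16.9874
radial distance = base radius + s = 40 + 16.9874 = 56.9874

56.9874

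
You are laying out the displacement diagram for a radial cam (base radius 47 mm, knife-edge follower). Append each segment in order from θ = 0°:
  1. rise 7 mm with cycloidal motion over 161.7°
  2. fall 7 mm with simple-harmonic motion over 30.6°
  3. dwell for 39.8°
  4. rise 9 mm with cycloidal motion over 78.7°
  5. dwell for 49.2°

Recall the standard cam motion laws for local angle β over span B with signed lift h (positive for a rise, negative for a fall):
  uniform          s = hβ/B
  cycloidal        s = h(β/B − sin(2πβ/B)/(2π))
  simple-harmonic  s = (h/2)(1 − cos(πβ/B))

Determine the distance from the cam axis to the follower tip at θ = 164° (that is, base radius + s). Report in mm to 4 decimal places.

seg 1 [0°–161.7°] cycloidal, h=7: full span → s += 7 → s = 7.0000
seg 2 [161.7°–192.3°] simple-harmonic, h=-7: θ=164° here. β=2.3, B=30.6. -7/2·(1 − cos(π·0.0752)) = -0.0971 → s = 6.9029
radial distance = base radius + s = 47 + 6.9029 = 53.9029

53.9029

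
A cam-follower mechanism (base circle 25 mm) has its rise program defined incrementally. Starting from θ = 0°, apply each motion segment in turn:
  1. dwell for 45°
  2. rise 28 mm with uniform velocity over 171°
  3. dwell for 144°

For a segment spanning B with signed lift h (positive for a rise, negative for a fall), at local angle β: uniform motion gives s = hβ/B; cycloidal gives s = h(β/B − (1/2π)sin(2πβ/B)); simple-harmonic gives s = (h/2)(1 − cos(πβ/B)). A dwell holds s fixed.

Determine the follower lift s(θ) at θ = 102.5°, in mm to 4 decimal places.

seg 1 [0°–45°] dwell: s stays 0.0000
seg 2 [45°–216°] uniform, h=28: θ=102.5° here. β=57.5, B=171. 28·57.5/171 = 9.4152 → s = 9.4152

9.4152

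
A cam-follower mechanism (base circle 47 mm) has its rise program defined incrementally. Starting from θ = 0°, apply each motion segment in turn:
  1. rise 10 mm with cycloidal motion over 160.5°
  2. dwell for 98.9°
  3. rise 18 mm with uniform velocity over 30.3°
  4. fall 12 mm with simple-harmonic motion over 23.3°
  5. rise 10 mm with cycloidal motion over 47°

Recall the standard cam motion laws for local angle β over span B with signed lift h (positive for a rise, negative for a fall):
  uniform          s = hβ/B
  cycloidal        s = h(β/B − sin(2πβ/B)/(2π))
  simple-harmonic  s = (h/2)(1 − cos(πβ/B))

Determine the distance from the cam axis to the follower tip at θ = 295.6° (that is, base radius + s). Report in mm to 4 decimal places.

seg 1 [0°–160.5°] cycloidal, h=10: full span → s += 10 → s = 10.0000
seg 2 [160.5°–259.4°] dwell: s stays 10.0000
seg 3 [259.4°–289.7°] uniform, h=18: full span → s += 18 → s = 28.0000
seg 4 [289.7°–313°] simple-harmonic, h=-12: θ=295.6° here. β=5.9, B=23.3. -12/2·(1 − cos(π·0.2532)) = -1.8005 → s = 26.1995
radial distance = base radius + s = 47 + 26.1995 = 73.1995

73.1995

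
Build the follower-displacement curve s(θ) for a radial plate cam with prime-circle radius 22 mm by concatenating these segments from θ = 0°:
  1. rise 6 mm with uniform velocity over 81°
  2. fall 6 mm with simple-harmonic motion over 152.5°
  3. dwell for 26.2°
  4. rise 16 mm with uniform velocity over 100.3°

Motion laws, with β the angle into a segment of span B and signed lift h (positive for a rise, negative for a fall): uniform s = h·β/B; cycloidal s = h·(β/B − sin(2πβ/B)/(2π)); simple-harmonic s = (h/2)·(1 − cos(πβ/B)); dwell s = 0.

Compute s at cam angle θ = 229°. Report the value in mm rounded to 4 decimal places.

seg 1 [0°–81°] uniform, h=6: full span → s += 6 → s = 6.0000
seg 2 [81°–233.5°] simple-harmonic, h=-6: θ=229° here. β=148, B=152.5. -6/2·(1 − cos(π·0.9705)) = -5.9871 → s = 0.0129

0.0129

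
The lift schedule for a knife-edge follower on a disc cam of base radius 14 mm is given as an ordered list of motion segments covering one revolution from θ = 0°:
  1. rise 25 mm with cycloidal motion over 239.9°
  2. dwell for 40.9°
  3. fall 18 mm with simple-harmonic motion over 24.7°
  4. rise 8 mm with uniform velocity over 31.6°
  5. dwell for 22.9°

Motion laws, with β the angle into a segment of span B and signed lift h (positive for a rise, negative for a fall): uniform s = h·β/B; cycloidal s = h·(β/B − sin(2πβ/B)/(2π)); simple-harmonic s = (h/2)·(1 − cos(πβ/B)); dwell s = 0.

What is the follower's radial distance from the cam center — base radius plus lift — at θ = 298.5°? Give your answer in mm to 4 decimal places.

seg 1 [0°–239.9°] cycloidal, h=25: full span → s += 25 → s = 25.0000
seg 2 [239.9°–280.8°] dwell: s stays 25.0000
seg 3 [280.8°–305.5°] simple-harmonic, h=-18: θ=298.5° here. β=17.7, B=24.7. -18/2·(1 − cos(π·0.7166)) = -14.6624 → s = 10.3376
radial distance = base radius + s = 14 + 10.3376 = 24.3376

24.3376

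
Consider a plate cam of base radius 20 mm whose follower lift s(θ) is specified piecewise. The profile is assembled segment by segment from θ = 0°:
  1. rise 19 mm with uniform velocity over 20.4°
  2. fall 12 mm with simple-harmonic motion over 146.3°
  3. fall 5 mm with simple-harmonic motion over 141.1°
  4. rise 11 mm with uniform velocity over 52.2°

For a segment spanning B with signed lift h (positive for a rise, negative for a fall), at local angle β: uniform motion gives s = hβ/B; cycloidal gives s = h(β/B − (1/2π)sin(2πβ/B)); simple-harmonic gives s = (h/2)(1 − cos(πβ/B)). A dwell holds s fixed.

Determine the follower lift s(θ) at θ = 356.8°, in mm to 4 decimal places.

seg 1 [0°–20.4°] uniform, h=19: full span → s += 19 → s = 19.0000
seg 2 [20.4°–166.7°] simple-harmonic, h=-12: full span → s += -12 → s = 7.0000
seg 3 [166.7°–307.8°] simple-harmonic, h=-5: full span → s += -5 → s = 2.0000
seg 4 [307.8°–360°] uniform, h=11: θ=356.8° here. β=49, B=52.2. 11·49/52.2 = 10.3257 → s = 12.3257

12.3257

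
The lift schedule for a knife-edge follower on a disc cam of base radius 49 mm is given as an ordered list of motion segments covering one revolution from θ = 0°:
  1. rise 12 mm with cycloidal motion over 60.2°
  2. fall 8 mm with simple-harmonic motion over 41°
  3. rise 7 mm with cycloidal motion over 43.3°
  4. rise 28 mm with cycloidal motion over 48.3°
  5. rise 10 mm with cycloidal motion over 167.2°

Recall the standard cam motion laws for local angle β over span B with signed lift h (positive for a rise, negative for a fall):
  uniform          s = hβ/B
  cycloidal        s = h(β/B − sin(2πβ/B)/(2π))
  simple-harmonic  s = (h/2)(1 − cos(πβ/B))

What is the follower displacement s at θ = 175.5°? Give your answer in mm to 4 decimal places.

seg 1 [0°–60.2°] cycloidal, h=12: full span → s += 12 → s = 12.0000
seg 2 [60.2°–101.2°] simple-harmonic, h=-8: full span → s += -8 → s = 4.0000
seg 3 [101.2°–144.5°] cycloidal, h=7: full span → s += 7 → s = 11.0000
seg 4 [144.5°–192.8°] cycloidal, h=28: θ=175.5° here. β=31, B=48.3. 28·(0.6418 − sin(2π·0.6418)/(2π)) = 21.4370 → s = 32.4370

32.4370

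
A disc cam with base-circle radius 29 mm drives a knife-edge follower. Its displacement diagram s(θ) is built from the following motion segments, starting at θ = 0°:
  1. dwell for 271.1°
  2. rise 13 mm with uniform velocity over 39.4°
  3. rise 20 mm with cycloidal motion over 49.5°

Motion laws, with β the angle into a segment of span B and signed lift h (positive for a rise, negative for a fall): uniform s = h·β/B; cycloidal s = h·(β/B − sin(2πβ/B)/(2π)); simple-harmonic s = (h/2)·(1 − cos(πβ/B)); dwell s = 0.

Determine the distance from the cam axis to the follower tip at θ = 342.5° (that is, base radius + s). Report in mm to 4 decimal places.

seg 1 [0°–271.1°] dwell: s stays 0.0000
seg 2 [271.1°–310.5°] uniform, h=13: full span → s += 13 → s = 13.0000
seg 3 [310.5°–360°] cycloidal, h=20: θ=342.5° here. β=32, B=49.5. 20·(0.6465 − sin(2π·0.6465)/(2π)) = 15.4623 → s = 28.4623
radial distance = base radius + s = 29 + 28.4623 = 57.4623

57.4623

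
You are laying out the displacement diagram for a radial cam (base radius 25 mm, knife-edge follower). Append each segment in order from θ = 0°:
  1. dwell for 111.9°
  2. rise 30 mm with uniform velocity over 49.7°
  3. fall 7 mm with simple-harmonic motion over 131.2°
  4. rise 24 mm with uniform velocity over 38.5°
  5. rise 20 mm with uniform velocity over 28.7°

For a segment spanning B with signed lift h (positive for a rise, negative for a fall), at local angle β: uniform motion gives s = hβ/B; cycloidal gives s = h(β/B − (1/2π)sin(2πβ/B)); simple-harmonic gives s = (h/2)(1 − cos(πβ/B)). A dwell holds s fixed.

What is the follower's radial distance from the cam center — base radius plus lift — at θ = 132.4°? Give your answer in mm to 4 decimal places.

seg 1 [0°–111.9°] dwell: s stays 0.0000
seg 2 [111.9°–161.6°] uniform, h=30: θ=132.4° here. β=20.5, B=49.7. 30·20.5/49.7 = 12.3742 → s = 12.3742
radial distance = base radius + s = 25 + 12.3742 = 37.3742

37.3742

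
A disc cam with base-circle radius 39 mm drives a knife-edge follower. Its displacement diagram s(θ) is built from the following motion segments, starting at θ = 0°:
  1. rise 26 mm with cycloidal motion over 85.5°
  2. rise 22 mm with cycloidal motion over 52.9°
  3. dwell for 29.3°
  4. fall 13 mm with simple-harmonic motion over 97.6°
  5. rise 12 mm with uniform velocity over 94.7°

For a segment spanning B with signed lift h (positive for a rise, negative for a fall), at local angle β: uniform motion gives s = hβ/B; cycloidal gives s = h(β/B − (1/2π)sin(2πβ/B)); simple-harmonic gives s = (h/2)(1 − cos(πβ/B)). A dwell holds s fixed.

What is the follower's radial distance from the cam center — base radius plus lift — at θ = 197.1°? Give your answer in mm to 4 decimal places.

seg 1 [0°–85.5°] cycloidal, h=26: full span → s += 26 → s = 26.0000
seg 2 [85.5°–138.4°] cycloidal, h=22: full span → s += 22 → s = 48.0000
seg 3 [138.4°–167.7°] dwell: s stays 48.0000
seg 4 [167.7°–265.3°] simple-harmonic, h=-13: θ=197.1° here. β=29.4, B=97.6. -13/2·(1 − cos(π·0.3012)) = -2.6997 → s = 45.3003
radial distance = base radius + s = 39 + 45.3003 = 84.3003

84.3003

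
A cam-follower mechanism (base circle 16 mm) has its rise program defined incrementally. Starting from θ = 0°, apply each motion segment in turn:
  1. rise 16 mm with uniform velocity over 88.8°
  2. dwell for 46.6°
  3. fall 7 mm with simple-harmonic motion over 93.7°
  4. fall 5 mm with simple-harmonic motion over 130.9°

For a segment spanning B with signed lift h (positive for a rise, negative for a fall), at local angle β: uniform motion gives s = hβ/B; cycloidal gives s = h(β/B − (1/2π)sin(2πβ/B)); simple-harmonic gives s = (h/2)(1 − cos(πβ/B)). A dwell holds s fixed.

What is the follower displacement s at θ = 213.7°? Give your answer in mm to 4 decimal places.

seg 1 [0°–88.8°] uniform, h=16: full span → s += 16 → s = 16.0000
seg 2 [88.8°–135.4°] dwell: s stays 16.0000
seg 3 [135.4°–229.1°] simple-harmonic, h=-7: θ=213.7° here. β=78.3, B=93.7. -7/2·(1 − cos(π·0.8356)) = -6.5437 → s = 9.4563

9.4563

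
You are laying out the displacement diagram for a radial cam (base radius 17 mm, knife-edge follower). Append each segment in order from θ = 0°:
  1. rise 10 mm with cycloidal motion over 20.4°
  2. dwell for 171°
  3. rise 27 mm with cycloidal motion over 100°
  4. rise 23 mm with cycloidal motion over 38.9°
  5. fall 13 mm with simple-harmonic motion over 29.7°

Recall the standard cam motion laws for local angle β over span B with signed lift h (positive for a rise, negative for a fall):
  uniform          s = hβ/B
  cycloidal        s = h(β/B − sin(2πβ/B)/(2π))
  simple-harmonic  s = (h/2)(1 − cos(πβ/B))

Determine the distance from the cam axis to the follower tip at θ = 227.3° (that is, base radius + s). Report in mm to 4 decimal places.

seg 1 [0°–20.4°] cycloidal, h=10: full span → s += 10 → s = 10.0000
seg 2 [20.4°–191.4°] dwell: s stays 10.0000
seg 3 [191.4°–291.4°] cycloidal, h=27: θ=227.3° here. β=35.9, B=100. 27·(0.3590 − sin(2π·0.3590)/(2π)) = 6.3648 → s = 16.3648
radial distance = base radius + s = 17 + 16.3648 = 33.3648

33.3648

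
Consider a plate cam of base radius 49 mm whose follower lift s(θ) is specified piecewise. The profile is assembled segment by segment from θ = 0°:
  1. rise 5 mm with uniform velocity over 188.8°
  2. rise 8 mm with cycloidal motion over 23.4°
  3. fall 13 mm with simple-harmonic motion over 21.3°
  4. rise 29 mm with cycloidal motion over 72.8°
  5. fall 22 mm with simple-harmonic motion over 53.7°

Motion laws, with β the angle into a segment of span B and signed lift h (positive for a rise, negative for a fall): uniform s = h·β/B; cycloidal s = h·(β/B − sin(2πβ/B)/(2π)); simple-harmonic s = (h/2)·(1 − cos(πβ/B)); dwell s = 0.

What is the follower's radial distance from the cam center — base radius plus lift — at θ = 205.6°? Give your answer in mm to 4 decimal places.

seg 1 [0°–188.8°] uniform, h=5: full span → s += 5 → s = 5.0000
seg 2 [188.8°–212.2°] cycloidal, h=8: θ=205.6° here. β=16.8, B=23.4. 8·(0.7179 − sin(2π·0.7179)/(2π)) = 6.9911 → s = 11.9911
radial distance = base radius + s = 49 + 11.9911 = 60.9911

60.9911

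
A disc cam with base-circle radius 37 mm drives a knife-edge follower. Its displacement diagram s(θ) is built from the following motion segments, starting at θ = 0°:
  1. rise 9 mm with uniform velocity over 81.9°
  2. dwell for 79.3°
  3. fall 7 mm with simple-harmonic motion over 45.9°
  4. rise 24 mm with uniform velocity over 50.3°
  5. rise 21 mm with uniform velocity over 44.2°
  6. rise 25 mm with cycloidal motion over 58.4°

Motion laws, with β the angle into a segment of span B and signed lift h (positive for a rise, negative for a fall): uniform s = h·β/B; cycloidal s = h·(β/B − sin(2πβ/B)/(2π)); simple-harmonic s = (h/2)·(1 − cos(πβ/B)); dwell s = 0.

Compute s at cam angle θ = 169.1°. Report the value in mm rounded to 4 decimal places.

seg 1 [0°–81.9°] uniform, h=9: full span → s += 9 → s = 9.0000
seg 2 [81.9°–161.2°] dwell: s stays 9.0000
seg 3 [161.2°–207.1°] simple-harmonic, h=-7: θ=169.1° here. β=7.9, B=45.9. -7/2·(1 − cos(π·0.1721)) = -0.4993 → s = 8.5007

8.5007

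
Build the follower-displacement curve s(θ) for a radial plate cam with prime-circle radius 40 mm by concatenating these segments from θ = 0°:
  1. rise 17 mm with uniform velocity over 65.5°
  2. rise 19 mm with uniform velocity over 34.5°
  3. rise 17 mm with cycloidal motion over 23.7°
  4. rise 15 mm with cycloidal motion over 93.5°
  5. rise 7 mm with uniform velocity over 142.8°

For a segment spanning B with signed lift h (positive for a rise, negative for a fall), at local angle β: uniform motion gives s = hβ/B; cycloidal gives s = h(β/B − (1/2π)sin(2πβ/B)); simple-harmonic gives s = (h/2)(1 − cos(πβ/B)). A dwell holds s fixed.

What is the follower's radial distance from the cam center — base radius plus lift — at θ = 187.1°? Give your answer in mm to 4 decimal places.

seg 1 [0°–65.5°] uniform, h=17: full span → s += 17 → s = 17.0000
seg 2 [65.5°–100°] uniform, h=19: full span → s += 19 → s = 36.0000
seg 3 [100°–123.7°] cycloidal, h=17: full span → s += 17 → s = 53.0000
seg 4 [123.7°–217.2°] cycloidal, h=15: θ=187.1° here. β=63.4, B=93.5. 15·(0.6781 − sin(2π·0.6781)/(2π)) = 12.3188 → s = 65.3188
radial distance = base radius + s = 40 + 65.3188 = 105.3188

105.3188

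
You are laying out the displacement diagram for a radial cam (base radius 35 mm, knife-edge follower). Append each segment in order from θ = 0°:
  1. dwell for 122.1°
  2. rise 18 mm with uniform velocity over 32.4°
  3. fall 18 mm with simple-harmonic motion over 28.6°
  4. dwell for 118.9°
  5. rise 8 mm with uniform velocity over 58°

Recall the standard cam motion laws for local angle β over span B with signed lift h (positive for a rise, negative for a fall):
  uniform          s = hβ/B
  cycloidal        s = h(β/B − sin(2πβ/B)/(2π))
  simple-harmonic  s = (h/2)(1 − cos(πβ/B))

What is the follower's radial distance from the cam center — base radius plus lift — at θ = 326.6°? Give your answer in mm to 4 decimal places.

seg 1 [0°–122.1°] dwell: s stays 0.0000
seg 2 [122.1°–154.5°] uniform, h=18: full span → s += 18 → s = 18.0000
seg 3 [154.5°–183.1°] simple-harmonic, h=-18: full span → s += -18 → s = 0.0000
seg 4 [183.1°–302°] dwell: s stays 0.0000
seg 5 [302°–360°] uniform, h=8: θ=326.6° here. β=24.6, B=58. 8·24.6/58 = 3.3931 → s = 3.3931
radial distance = base radius + s = 35 + 3.3931 = 38.3931

38.3931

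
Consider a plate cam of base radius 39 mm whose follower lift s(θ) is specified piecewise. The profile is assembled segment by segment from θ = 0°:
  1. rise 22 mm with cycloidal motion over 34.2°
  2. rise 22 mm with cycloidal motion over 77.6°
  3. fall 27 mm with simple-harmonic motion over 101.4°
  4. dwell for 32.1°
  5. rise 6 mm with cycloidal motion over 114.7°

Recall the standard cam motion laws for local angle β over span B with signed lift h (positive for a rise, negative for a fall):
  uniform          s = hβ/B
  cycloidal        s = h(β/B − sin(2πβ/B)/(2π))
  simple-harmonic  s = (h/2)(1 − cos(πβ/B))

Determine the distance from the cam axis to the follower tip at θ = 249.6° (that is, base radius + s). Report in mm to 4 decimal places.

seg 1 [0°–34.2°] cycloidal, h=22: full span → s += 22 → s = 22.0000
seg 2 [34.2°–111.8°] cycloidal, h=22: full span → s += 22 → s = 44.0000
seg 3 [111.8°–213.2°] simple-harmonic, h=-27: full span → s += -27 → s = 17.0000
seg 4 [213.2°–245.3°] dwell: s stays 17.0000
seg 5 [245.3°–360°] cycloidal, h=6: θ=249.6° here. β=4.3, B=114.7. 6·(0.0375 − sin(2π·0.0375)/(2π)) = 0.0021 → s = 17.0021
radial distance = base radius + s = 39 + 17.0021 = 56.0021

56.0021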